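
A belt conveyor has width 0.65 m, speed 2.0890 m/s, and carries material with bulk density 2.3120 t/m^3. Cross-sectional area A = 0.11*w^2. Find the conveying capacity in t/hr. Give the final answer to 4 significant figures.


A = 0.11 * 0.65^2 = 0.046475 m^2
C = 0.046475 * 2.0890 * 2.3120 * 3600
C = 808.1 t/hr


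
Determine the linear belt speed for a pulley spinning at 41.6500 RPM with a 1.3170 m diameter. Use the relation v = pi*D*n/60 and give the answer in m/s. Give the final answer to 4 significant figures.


v = pi * 1.3170 * 41.6500 / 60
v = 2.872 m/s


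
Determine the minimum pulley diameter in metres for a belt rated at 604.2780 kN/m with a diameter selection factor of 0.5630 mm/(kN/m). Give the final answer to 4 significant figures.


D = 604.2780 * 0.5630 / 1000
D = 0.3402 m


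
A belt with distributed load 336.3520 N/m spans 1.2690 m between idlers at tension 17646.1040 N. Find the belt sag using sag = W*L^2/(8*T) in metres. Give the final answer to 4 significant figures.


sag = 336.3520 * 1.2690^2 / (8 * 17646.1040)
sag = 0.003837 m


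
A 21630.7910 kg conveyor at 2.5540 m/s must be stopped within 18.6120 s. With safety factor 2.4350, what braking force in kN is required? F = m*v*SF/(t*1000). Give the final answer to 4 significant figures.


F = 21630.7910 * 2.5540 / 18.6120 * 2.4350 / 1000
F = 7.228 kN


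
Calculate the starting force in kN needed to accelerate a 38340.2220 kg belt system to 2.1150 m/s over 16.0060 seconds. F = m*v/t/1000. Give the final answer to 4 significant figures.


F = 38340.2220 * 2.1150 / 16.0060 / 1000
F = 5.066 kN


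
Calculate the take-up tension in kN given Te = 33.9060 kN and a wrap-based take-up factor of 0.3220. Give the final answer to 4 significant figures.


T_tu = 33.9060 * 0.3220
T_tu = 10.92 kN


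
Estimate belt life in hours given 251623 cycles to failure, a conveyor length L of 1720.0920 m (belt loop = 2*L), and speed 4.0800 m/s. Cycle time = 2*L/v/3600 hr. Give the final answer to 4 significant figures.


cycle_time = 2 * 1720.0920 / 4.0800 / 3600 = 0.234217 hr
life = 251623 * 0.234217 = 58930 hours


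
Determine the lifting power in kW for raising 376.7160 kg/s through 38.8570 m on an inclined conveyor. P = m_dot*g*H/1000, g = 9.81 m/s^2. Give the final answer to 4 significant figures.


P = 376.7160 * 9.81 * 38.8570 / 1000
P = 143.6 kW


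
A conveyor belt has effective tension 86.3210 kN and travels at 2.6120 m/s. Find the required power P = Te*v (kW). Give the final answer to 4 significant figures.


P = Te * v = 86.3210 * 2.6120
P = 225.5 kW


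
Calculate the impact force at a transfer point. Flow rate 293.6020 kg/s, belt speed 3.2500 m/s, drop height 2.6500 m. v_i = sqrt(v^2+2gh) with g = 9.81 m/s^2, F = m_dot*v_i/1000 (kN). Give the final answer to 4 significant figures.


v_i = sqrt(3.2500^2 + 2*9.81*2.6500) = 7.9092 m/s
F = 293.6020 * 7.9092 / 1000
F = 2.322 kN


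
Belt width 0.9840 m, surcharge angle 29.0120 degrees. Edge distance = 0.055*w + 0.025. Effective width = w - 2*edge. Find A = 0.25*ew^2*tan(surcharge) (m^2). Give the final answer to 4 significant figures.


edge = 0.055*0.9840 + 0.025 = 0.07912 m
ew = 0.9840 - 2*0.07912 = 0.82576 m
A = 0.25 * 0.82576^2 * tan(29.0120 deg)
A = 0.09454 m^2


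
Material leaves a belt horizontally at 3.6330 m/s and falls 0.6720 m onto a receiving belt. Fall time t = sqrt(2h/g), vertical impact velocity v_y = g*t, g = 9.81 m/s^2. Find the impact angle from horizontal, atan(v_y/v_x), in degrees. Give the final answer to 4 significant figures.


t = sqrt(2*0.6720/9.81) = 0.370139 s
v_y = 9.81 * 0.370139 = 3.63106 m/s
angle = atan(3.63106 / 3.6330) = 44.98 deg


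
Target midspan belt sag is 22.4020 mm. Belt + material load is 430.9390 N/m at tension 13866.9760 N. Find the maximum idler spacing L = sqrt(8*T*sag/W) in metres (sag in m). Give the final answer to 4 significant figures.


sag = 22.4020/1000 = 0.022402 m
L = sqrt(8 * 13866.9760 * 0.022402 / 430.9390)
L = 2.401 m


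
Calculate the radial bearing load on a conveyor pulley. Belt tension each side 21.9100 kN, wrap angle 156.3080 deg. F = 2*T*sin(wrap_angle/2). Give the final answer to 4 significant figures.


F = 2 * 21.9100 * sin(156.3080/2 deg)
F = 42.89 kN


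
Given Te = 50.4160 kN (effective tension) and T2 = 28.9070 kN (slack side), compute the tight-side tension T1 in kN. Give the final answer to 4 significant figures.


T1 = Te + T2 = 50.4160 + 28.9070
T1 = 79.32 kN


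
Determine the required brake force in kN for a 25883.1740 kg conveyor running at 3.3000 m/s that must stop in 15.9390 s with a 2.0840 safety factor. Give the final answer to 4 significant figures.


F = 25883.1740 * 3.3000 / 15.9390 * 2.0840 / 1000
F = 11.17 kN


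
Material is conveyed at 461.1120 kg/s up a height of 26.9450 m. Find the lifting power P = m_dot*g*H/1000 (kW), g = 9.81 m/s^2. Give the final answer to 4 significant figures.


P = 461.1120 * 9.81 * 26.9450 / 1000
P = 121.9 kW


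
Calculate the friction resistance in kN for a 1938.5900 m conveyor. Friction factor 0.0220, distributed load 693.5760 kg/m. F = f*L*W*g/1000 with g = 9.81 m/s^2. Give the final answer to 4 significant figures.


F = 0.0220 * 1938.5900 * 693.5760 * 9.81 / 1000
F = 290.2 kN


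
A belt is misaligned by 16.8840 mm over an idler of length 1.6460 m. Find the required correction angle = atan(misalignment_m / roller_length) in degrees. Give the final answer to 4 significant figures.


misalign_m = 16.8840 / 1000 = 0.016884 m
angle = atan(0.016884 / 1.6460)
angle = 0.5877 deg


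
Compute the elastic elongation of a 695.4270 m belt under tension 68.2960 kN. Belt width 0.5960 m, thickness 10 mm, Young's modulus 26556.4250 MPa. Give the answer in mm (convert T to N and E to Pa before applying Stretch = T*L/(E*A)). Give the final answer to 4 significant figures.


A = 0.5960 * 0.01 = 0.00596 m^2
Stretch = 68.2960*1000 * 695.4270 / (26556.4250e6 * 0.00596) * 1000
Stretch = 300.1 mm


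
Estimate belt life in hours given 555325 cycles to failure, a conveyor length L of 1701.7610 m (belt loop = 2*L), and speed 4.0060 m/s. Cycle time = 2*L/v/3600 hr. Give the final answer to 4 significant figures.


cycle_time = 2 * 1701.7610 / 4.0060 / 3600 = 0.236002 hr
life = 555325 * 0.236002 = 131100 hours


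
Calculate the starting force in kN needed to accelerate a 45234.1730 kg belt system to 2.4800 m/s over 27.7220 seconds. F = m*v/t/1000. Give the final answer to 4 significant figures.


F = 45234.1730 * 2.4800 / 27.7220 / 1000
F = 4.047 kN


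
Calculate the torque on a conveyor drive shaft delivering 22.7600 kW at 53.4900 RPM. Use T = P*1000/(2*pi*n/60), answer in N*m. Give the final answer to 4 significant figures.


omega = 2*pi*53.4900/60 = 5.60146 rad/s
T = 22.7600*1000 / 5.60146
T = 4063 N*m


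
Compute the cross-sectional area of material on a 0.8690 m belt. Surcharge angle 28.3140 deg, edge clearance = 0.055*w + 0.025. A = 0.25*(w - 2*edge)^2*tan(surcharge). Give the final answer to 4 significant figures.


edge = 0.055*0.8690 + 0.025 = 0.072795 m
ew = 0.8690 - 2*0.072795 = 0.72341 m
A = 0.25 * 0.72341^2 * tan(28.3140 deg)
A = 0.07049 m^2


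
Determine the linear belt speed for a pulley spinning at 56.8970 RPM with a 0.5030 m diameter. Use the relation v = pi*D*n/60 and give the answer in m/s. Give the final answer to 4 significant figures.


v = pi * 0.5030 * 56.8970 / 60
v = 1.498 m/s


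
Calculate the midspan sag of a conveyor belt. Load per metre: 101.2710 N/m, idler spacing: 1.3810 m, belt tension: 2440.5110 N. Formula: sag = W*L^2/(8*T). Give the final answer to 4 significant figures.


sag = 101.2710 * 1.3810^2 / (8 * 2440.5110)
sag = 0.009892 m


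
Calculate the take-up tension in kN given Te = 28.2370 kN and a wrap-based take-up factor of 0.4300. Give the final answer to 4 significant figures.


T_tu = 28.2370 * 0.4300
T_tu = 12.14 kN


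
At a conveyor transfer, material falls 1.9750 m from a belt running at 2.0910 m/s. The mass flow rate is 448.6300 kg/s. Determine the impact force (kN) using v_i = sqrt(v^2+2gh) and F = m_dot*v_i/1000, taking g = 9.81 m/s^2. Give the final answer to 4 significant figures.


v_i = sqrt(2.0910^2 + 2*9.81*1.9750) = 6.56672 m/s
F = 448.6300 * 6.56672 / 1000
F = 2.946 kN


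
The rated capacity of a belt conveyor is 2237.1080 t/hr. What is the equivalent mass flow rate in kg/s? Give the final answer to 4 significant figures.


m_dot = 2237.1080 * 1000 / 3600
m_dot = 621.4 kg/s


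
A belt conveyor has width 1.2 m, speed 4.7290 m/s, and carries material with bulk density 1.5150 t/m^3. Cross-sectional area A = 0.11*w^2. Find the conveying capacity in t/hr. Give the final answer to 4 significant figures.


A = 0.11 * 1.2^2 = 0.1584 m^2
C = 0.1584 * 4.7290 * 1.5150 * 3600
C = 4085 t/hr


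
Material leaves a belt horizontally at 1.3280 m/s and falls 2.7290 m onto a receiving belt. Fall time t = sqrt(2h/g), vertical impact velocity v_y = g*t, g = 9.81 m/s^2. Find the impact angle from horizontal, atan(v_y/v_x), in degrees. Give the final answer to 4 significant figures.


t = sqrt(2*2.7290/9.81) = 0.745903 s
v_y = 9.81 * 0.745903 = 7.31731 m/s
angle = atan(7.31731 / 1.3280) = 79.71 deg


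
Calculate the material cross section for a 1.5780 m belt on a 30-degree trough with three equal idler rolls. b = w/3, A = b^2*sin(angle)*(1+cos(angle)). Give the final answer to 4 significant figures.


b = 1.5780/3 = 0.526 m
A = 0.526^2 * sin(30 deg) * (1 + cos(30 deg))
A = 0.2581 m^2


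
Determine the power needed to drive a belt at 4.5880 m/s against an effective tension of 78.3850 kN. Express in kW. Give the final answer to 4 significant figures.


P = Te * v = 78.3850 * 4.5880
P = 359.6 kW


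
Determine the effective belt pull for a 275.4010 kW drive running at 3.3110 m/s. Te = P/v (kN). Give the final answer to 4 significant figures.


Te = P / v = 275.4010 / 3.3110
Te = 83.18 kN


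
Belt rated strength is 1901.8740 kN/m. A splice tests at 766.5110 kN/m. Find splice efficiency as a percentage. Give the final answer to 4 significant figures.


Eff = 766.5110 / 1901.8740 * 100
Eff = 40.30 %


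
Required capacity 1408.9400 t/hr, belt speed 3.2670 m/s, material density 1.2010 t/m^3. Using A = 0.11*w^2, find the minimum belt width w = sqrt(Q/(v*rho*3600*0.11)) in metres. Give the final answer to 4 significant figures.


A_req = 1408.9400 / (3.2670 * 1.2010 * 3600) = 0.0997465 m^2
w = sqrt(0.0997465 / 0.11)
w = 0.9523 m


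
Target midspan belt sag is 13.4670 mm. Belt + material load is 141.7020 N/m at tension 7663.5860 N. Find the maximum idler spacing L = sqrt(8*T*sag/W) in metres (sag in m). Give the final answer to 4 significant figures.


sag = 13.4670/1000 = 0.013467 m
L = sqrt(8 * 7663.5860 * 0.013467 / 141.7020)
L = 2.414 m


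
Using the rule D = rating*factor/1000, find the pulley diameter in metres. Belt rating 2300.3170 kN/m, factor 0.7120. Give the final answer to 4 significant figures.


D = 2300.3170 * 0.7120 / 1000
D = 1.638 m


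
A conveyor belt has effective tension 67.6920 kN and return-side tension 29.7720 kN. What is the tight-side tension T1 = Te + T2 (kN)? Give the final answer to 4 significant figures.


T1 = Te + T2 = 67.6920 + 29.7720
T1 = 97.46 kN


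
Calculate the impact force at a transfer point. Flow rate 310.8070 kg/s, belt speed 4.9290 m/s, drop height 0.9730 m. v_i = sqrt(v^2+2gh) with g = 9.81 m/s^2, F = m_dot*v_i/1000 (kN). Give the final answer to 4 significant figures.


v_i = sqrt(4.9290^2 + 2*9.81*0.9730) = 6.58675 m/s
F = 310.8070 * 6.58675 / 1000
F = 2.047 kN


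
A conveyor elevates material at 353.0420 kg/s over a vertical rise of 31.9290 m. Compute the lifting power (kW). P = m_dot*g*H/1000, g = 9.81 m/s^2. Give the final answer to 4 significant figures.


P = 353.0420 * 9.81 * 31.9290 / 1000
P = 110.6 kW


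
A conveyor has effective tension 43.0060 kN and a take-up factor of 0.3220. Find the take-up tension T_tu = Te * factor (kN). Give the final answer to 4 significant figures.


T_tu = 43.0060 * 0.3220
T_tu = 13.85 kN


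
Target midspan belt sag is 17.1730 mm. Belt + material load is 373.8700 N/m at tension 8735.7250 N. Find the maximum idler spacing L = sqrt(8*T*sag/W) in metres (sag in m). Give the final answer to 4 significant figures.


sag = 17.1730/1000 = 0.017173 m
L = sqrt(8 * 8735.7250 * 0.017173 / 373.8700)
L = 1.792 m


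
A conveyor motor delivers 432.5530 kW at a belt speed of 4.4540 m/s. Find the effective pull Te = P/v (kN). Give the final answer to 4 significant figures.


Te = P / v = 432.5530 / 4.4540
Te = 97.12 kN


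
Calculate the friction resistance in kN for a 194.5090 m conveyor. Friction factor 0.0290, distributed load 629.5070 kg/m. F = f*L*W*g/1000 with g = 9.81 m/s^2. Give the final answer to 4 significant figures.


F = 0.0290 * 194.5090 * 629.5070 * 9.81 / 1000
F = 34.83 kN


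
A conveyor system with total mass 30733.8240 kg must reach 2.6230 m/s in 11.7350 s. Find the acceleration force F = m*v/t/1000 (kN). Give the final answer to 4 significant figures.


F = 30733.8240 * 2.6230 / 11.7350 / 1000
F = 6.870 kN


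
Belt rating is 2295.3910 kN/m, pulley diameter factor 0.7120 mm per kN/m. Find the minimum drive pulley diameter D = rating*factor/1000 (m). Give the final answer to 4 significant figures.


D = 2295.3910 * 0.7120 / 1000
D = 1.634 m


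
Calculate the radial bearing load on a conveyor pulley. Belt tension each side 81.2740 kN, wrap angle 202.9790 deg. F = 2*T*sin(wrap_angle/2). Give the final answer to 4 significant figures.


F = 2 * 81.2740 * sin(202.9790/2 deg)
F = 159.3 kN


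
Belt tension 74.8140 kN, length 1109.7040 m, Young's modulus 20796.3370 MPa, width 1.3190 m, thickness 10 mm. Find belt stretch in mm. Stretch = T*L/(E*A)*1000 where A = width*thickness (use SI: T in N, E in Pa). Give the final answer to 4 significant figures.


A = 1.3190 * 0.01 = 0.01319 m^2
Stretch = 74.8140*1000 * 1109.7040 / (20796.3370e6 * 0.01319) * 1000
Stretch = 302.7 mm


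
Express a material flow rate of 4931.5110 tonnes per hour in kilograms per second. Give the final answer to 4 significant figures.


m_dot = 4931.5110 * 1000 / 3600
m_dot = 1370 kg/s


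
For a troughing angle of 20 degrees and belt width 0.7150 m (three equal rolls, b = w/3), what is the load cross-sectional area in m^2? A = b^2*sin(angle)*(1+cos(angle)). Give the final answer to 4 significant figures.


b = 0.7150/3 = 0.238333 m
A = 0.238333^2 * sin(20 deg) * (1 + cos(20 deg))
A = 0.03768 m^2


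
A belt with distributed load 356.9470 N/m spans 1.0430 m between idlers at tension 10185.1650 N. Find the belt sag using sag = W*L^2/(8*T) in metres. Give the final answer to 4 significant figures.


sag = 356.9470 * 1.0430^2 / (8 * 10185.1650)
sag = 0.004766 m


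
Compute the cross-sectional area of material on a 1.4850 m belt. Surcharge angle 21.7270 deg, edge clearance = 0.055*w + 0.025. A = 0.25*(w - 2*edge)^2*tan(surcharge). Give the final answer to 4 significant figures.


edge = 0.055*1.4850 + 0.025 = 0.106675 m
ew = 1.4850 - 2*0.106675 = 1.27165 m
A = 0.25 * 1.27165^2 * tan(21.7270 deg)
A = 0.1611 m^2


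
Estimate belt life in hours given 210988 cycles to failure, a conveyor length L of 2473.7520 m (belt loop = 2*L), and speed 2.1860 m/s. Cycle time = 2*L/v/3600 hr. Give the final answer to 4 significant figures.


cycle_time = 2 * 2473.7520 / 2.1860 / 3600 = 0.628686 hr
life = 210988 * 0.628686 = 132600 hours


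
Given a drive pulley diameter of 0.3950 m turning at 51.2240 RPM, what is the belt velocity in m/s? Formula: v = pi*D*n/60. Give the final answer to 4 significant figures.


v = pi * 0.3950 * 51.2240 / 60
v = 1.059 m/s


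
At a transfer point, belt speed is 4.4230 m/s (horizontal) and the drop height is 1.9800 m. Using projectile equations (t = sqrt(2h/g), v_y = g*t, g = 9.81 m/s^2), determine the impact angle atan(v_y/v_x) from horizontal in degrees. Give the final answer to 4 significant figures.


t = sqrt(2*1.9800/9.81) = 0.63535 s
v_y = 9.81 * 0.63535 = 6.23278 m/s
angle = atan(6.23278 / 4.4230) = 54.64 deg


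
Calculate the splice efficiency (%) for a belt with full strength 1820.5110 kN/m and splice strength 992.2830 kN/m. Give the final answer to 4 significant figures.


Eff = 992.2830 / 1820.5110 * 100
Eff = 54.51 %


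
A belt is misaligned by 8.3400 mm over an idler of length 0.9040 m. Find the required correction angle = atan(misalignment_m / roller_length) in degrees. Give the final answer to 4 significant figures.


misalign_m = 8.3400 / 1000 = 0.008340 m
angle = atan(0.008340 / 0.9040)
angle = 0.5286 deg


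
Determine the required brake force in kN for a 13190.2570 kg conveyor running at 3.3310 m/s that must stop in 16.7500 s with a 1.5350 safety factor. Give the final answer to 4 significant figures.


F = 13190.2570 * 3.3310 / 16.7500 * 1.5350 / 1000
F = 4.026 kN


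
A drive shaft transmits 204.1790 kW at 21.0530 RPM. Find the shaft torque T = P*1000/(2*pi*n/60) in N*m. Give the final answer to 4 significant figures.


omega = 2*pi*21.0530/60 = 2.20467 rad/s
T = 204.1790*1000 / 2.20467
T = 92610 N*m


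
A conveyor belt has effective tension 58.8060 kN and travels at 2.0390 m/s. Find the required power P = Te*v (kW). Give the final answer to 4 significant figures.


P = Te * v = 58.8060 * 2.0390
P = 119.9 kW


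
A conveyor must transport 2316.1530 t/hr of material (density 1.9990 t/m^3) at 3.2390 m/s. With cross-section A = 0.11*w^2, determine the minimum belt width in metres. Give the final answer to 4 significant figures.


A_req = 2316.1530 / (3.2390 * 1.9990 * 3600) = 0.0993667 m^2
w = sqrt(0.0993667 / 0.11)
w = 0.9504 m


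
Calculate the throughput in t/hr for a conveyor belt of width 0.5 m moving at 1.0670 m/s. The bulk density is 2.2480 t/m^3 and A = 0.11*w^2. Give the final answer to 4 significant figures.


A = 0.11 * 0.5^2 = 0.0275 m^2
C = 0.0275 * 1.0670 * 2.2480 * 3600
C = 237.5 t/hr


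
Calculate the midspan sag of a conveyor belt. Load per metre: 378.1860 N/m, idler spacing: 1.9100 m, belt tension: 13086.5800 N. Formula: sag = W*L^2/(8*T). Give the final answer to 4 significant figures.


sag = 378.1860 * 1.9100^2 / (8 * 13086.5800)
sag = 0.01318 m


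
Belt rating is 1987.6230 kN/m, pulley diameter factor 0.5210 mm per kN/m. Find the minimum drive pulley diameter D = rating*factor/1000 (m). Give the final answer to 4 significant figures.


D = 1987.6230 * 0.5210 / 1000
D = 1.036 m


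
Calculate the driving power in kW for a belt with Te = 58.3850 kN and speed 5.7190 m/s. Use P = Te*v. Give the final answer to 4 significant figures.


P = Te * v = 58.3850 * 5.7190
P = 333.9 kW


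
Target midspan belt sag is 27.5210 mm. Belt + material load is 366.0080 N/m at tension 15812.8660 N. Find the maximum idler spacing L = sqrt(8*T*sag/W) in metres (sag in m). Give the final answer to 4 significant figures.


sag = 27.5210/1000 = 0.027521 m
L = sqrt(8 * 15812.8660 * 0.027521 / 366.0080)
L = 3.084 m


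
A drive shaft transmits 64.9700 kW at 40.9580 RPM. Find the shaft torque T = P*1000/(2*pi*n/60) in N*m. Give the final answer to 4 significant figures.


omega = 2*pi*40.9580/60 = 4.28911 rad/s
T = 64.9700*1000 / 4.28911
T = 15150 N*m


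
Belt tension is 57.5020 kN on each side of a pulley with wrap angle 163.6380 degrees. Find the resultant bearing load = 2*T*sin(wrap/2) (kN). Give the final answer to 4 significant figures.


F = 2 * 57.5020 * sin(163.6380/2 deg)
F = 113.8 kN


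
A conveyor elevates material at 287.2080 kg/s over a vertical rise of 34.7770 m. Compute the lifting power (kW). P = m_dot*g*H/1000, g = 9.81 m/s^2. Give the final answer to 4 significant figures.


P = 287.2080 * 9.81 * 34.7770 / 1000
P = 97.98 kW


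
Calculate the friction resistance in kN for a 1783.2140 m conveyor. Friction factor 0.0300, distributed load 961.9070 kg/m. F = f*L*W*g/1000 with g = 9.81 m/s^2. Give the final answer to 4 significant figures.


F = 0.0300 * 1783.2140 * 961.9070 * 9.81 / 1000
F = 504.8 kN


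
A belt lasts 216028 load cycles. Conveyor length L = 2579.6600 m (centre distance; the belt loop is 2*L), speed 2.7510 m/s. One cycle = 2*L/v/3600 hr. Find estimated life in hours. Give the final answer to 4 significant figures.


cycle_time = 2 * 2579.6600 / 2.7510 / 3600 = 0.520954 hr
life = 216028 * 0.520954 = 112500 hours


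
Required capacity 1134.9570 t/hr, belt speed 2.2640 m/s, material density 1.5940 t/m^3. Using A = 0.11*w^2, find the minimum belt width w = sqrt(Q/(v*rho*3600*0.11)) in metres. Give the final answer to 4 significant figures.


A_req = 1134.9570 / (2.2640 * 1.5940 * 3600) = 0.0873599 m^2
w = sqrt(0.0873599 / 0.11)
w = 0.8912 m


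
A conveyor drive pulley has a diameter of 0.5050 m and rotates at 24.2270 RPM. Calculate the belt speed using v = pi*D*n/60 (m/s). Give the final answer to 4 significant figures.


v = pi * 0.5050 * 24.2270 / 60
v = 0.6406 m/s


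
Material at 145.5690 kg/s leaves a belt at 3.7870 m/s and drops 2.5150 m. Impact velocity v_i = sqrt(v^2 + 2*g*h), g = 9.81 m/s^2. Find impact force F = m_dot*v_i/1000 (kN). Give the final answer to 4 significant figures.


v_i = sqrt(3.7870^2 + 2*9.81*2.5150) = 7.98033 m/s
F = 145.5690 * 7.98033 / 1000
F = 1.162 kN


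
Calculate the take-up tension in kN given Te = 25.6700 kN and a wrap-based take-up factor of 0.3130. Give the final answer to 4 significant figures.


T_tu = 25.6700 * 0.3130
T_tu = 8.035 kN


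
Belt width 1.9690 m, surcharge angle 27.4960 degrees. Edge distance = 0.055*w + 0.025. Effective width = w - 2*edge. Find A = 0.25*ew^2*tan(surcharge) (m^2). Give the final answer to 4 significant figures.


edge = 0.055*1.9690 + 0.025 = 0.133295 m
ew = 1.9690 - 2*0.133295 = 1.70241 m
A = 0.25 * 1.70241^2 * tan(27.4960 deg)
A = 0.3771 m^2


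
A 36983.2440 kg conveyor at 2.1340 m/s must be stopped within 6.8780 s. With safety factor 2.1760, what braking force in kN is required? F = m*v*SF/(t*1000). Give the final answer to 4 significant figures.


F = 36983.2440 * 2.1340 / 6.8780 * 2.1760 / 1000
F = 24.97 kN


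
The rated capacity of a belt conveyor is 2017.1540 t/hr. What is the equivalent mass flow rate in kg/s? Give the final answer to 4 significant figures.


m_dot = 2017.1540 * 1000 / 3600
m_dot = 560.3 kg/s


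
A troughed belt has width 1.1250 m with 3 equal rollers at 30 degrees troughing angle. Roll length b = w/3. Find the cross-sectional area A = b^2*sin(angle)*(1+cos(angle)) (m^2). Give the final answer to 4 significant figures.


b = 1.1250/3 = 0.375 m
A = 0.375^2 * sin(30 deg) * (1 + cos(30 deg))
A = 0.1312 m^2


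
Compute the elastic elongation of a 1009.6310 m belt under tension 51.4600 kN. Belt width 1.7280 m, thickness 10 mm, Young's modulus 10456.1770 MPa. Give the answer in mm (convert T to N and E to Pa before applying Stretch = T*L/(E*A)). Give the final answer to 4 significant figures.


A = 1.7280 * 0.01 = 0.01728 m^2
Stretch = 51.4600*1000 * 1009.6310 / (10456.1770e6 * 0.01728) * 1000
Stretch = 287.6 mm


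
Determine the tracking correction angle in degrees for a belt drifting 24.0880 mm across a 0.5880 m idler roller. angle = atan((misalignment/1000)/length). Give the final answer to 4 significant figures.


misalign_m = 24.0880 / 1000 = 0.024088 m
angle = atan(0.024088 / 0.5880)
angle = 2.346 deg


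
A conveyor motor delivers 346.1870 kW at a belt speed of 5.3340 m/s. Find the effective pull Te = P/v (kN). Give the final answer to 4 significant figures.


Te = P / v = 346.1870 / 5.3340
Te = 64.90 kN


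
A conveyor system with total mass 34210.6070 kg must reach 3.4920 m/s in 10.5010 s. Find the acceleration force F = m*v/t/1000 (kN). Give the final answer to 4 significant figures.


F = 34210.6070 * 3.4920 / 10.5010 / 1000
F = 11.38 kN


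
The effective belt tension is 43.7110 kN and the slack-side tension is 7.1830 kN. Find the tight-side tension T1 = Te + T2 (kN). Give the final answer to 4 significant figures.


T1 = Te + T2 = 43.7110 + 7.1830
T1 = 50.89 kN


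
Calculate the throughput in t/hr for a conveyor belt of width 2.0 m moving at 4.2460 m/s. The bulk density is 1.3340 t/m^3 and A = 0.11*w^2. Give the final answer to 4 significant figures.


A = 0.11 * 2.0^2 = 0.44 m^2
C = 0.44 * 4.2460 * 1.3340 * 3600
C = 8972 t/hr


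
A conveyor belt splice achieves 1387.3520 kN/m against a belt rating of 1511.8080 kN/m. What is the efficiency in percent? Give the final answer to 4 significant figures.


Eff = 1387.3520 / 1511.8080 * 100
Eff = 91.77 %


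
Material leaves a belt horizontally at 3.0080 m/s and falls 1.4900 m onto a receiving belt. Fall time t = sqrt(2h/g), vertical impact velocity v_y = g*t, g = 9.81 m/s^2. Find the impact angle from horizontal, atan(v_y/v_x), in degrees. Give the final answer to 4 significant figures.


t = sqrt(2*1.4900/9.81) = 0.551155 s
v_y = 9.81 * 0.551155 = 5.40683 m/s
angle = atan(5.40683 / 3.0080) = 60.91 deg


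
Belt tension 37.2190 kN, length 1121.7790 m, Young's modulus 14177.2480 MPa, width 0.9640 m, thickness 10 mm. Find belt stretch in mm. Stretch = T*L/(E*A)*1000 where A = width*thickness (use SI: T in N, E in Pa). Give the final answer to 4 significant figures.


A = 0.9640 * 0.01 = 0.00964 m^2
Stretch = 37.2190*1000 * 1121.7790 / (14177.2480e6 * 0.00964) * 1000
Stretch = 305.5 mm


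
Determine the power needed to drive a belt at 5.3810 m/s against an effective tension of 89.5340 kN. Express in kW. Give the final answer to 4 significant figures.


P = Te * v = 89.5340 * 5.3810
P = 481.8 kW


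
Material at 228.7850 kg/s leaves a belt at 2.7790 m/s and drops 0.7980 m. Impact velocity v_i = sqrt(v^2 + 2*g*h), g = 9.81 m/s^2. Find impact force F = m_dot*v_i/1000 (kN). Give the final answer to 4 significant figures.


v_i = sqrt(2.7790^2 + 2*9.81*0.7980) = 4.83525 m/s
F = 228.7850 * 4.83525 / 1000
F = 1.106 kN


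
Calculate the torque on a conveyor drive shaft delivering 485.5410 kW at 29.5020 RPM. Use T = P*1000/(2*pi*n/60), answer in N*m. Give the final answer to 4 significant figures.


omega = 2*pi*29.5020/60 = 3.08944 rad/s
T = 485.5410*1000 / 3.08944
T = 157200 N*m


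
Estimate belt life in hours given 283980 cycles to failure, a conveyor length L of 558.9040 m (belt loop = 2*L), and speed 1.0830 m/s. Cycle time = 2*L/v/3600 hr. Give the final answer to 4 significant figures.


cycle_time = 2 * 558.9040 / 1.0830 / 3600 = 0.286706 hr
life = 283980 * 0.286706 = 81420 hours


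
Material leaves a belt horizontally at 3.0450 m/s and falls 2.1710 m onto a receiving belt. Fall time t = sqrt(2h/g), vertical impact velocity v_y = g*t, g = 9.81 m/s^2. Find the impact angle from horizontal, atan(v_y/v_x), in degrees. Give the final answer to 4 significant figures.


t = sqrt(2*2.1710/9.81) = 0.665289 s
v_y = 9.81 * 0.665289 = 6.52649 m/s
angle = atan(6.52649 / 3.0450) = 64.99 deg


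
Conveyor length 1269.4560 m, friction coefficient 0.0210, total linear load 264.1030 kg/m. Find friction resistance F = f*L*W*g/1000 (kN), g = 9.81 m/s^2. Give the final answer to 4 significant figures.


F = 0.0210 * 1269.4560 * 264.1030 * 9.81 / 1000
F = 69.07 kN


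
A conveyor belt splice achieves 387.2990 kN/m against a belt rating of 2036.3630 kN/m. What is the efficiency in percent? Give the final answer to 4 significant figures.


Eff = 387.2990 / 2036.3630 * 100
Eff = 19.02 %


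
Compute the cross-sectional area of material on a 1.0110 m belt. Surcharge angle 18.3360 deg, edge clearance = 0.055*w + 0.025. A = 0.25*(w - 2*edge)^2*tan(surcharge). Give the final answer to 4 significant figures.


edge = 0.055*1.0110 + 0.025 = 0.080605 m
ew = 1.0110 - 2*0.080605 = 0.84979 m
A = 0.25 * 0.84979^2 * tan(18.3360 deg)
A = 0.05983 m^2


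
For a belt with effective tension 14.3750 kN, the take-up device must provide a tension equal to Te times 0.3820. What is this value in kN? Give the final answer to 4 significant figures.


T_tu = 14.3750 * 0.3820
T_tu = 5.491 kN


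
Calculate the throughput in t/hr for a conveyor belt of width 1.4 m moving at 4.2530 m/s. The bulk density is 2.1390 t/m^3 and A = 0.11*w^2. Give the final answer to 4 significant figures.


A = 0.11 * 1.4^2 = 0.2156 m^2
C = 0.2156 * 4.2530 * 2.1390 * 3600
C = 7061 t/hr


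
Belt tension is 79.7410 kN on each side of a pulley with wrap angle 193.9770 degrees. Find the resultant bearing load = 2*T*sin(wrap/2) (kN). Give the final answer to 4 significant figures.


F = 2 * 79.7410 * sin(193.9770/2 deg)
F = 158.3 kN


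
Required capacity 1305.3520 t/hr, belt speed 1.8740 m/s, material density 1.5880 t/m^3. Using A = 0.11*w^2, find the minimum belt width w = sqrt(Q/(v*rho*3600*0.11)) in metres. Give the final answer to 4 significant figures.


A_req = 1305.3520 / (1.8740 * 1.5880 * 3600) = 0.121844 m^2
w = sqrt(0.121844 / 0.11)
w = 1.052 m


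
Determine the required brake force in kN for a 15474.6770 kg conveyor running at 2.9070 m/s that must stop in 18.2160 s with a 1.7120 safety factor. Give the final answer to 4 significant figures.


F = 15474.6770 * 2.9070 / 18.2160 * 1.7120 / 1000
F = 4.228 kN


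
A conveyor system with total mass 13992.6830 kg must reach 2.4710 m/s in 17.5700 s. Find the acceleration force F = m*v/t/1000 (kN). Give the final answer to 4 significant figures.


F = 13992.6830 * 2.4710 / 17.5700 / 1000
F = 1.968 kN


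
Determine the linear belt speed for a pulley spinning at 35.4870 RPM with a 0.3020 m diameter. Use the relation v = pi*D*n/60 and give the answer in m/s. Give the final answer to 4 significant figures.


v = pi * 0.3020 * 35.4870 / 60
v = 0.5611 m/s


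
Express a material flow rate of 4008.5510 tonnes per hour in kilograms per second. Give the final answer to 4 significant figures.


m_dot = 4008.5510 * 1000 / 3600
m_dot = 1113 kg/s


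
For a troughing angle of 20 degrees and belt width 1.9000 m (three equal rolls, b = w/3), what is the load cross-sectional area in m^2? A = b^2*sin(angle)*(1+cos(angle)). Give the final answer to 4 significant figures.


b = 1.9000/3 = 0.633333 m
A = 0.633333^2 * sin(20 deg) * (1 + cos(20 deg))
A = 0.2661 m^2


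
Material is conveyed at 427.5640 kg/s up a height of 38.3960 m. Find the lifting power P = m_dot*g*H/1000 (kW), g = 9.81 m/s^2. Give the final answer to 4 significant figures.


P = 427.5640 * 9.81 * 38.3960 / 1000
P = 161.0 kW


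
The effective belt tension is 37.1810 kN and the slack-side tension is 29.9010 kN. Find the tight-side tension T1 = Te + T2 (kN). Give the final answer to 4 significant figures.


T1 = Te + T2 = 37.1810 + 29.9010
T1 = 67.08 kN


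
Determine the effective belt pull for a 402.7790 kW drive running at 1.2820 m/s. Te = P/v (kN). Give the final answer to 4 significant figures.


Te = P / v = 402.7790 / 1.2820
Te = 314.2 kN


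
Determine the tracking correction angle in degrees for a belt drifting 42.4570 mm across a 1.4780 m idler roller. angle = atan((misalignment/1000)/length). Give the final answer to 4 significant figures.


misalign_m = 42.4570 / 1000 = 0.042457 m
angle = atan(0.042457 / 1.4780)
angle = 1.645 deg


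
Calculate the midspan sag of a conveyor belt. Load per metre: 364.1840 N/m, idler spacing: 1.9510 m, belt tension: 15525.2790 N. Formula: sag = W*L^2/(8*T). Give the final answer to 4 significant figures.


sag = 364.1840 * 1.9510^2 / (8 * 15525.2790)
sag = 0.01116 m


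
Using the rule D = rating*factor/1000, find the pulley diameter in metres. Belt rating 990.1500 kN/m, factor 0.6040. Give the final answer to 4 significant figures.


D = 990.1500 * 0.6040 / 1000
D = 0.5981 m


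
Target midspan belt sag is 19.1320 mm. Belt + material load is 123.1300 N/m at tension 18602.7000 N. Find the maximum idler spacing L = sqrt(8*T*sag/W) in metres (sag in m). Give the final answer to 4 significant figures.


sag = 19.1320/1000 = 0.019132 m
L = sqrt(8 * 18602.7000 * 0.019132 / 123.1300)
L = 4.809 m


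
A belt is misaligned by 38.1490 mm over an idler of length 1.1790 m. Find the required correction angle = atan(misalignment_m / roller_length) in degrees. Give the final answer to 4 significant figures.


misalign_m = 38.1490 / 1000 = 0.038149 m
angle = atan(0.038149 / 1.1790)
angle = 1.853 deg


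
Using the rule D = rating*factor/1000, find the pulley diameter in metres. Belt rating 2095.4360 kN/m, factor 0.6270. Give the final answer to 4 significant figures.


D = 2095.4360 * 0.6270 / 1000
D = 1.314 m


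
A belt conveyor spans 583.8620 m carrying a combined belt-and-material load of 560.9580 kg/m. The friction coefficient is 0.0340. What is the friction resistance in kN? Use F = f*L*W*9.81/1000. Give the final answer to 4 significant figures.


F = 0.0340 * 583.8620 * 560.9580 * 9.81 / 1000
F = 109.2 kN


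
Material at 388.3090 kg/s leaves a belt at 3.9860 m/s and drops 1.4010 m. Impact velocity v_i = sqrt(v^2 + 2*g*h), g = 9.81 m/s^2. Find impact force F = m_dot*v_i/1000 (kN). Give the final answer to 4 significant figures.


v_i = sqrt(3.9860^2 + 2*9.81*1.4010) = 6.58603 m/s
F = 388.3090 * 6.58603 / 1000
F = 2.557 kN


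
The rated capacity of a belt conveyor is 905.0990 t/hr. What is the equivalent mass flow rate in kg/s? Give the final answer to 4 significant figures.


m_dot = 905.0990 * 1000 / 3600
m_dot = 251.4 kg/s


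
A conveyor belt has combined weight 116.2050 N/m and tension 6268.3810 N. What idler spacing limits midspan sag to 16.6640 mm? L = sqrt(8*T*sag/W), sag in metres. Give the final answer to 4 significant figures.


sag = 16.6640/1000 = 0.016664 m
L = sqrt(8 * 6268.3810 * 0.016664 / 116.2050)
L = 2.682 m


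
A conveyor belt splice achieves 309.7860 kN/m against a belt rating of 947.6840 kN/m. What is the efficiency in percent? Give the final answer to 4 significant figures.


Eff = 309.7860 / 947.6840 * 100
Eff = 32.69 %


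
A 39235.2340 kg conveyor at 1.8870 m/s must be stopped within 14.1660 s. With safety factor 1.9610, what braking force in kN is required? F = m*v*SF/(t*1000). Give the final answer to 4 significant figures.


F = 39235.2340 * 1.8870 / 14.1660 * 1.9610 / 1000
F = 10.25 kN


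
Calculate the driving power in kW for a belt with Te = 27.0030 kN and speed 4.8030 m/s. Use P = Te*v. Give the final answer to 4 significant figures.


P = Te * v = 27.0030 * 4.8030
P = 129.7 kW


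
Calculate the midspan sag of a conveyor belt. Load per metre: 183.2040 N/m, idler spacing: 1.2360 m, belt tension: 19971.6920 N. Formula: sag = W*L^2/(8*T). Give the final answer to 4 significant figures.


sag = 183.2040 * 1.2360^2 / (8 * 19971.6920)
sag = 0.001752 m


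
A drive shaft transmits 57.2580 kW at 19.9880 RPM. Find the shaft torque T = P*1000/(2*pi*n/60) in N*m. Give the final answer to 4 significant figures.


omega = 2*pi*19.9880/60 = 2.09314 rad/s
T = 57.2580*1000 / 2.09314
T = 27360 N*m


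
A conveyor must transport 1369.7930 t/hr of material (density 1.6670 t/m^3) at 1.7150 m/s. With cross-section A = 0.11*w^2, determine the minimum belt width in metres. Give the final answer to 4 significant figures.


A_req = 1369.7930 / (1.7150 * 1.6670 * 3600) = 0.133092 m^2
w = sqrt(0.133092 / 0.11)
w = 1.100 m


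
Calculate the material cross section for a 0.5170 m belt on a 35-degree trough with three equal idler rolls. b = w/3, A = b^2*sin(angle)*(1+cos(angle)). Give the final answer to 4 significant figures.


b = 0.5170/3 = 0.172333 m
A = 0.172333^2 * sin(35 deg) * (1 + cos(35 deg))
A = 0.03099 m^2


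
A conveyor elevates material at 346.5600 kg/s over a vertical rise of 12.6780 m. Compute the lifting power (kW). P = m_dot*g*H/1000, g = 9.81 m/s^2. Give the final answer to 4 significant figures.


P = 346.5600 * 9.81 * 12.6780 / 1000
P = 43.10 kW


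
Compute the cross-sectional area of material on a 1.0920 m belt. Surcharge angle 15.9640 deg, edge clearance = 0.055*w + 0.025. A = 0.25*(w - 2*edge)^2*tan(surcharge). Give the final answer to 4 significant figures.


edge = 0.055*1.0920 + 0.025 = 0.08506 m
ew = 1.0920 - 2*0.08506 = 0.92188 m
A = 0.25 * 0.92188^2 * tan(15.9640 deg)
A = 0.06078 m^2


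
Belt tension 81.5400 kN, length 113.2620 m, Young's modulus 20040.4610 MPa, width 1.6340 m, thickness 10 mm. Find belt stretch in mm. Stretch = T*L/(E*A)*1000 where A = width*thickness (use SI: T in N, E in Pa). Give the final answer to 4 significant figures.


A = 1.6340 * 0.01 = 0.01634 m^2
Stretch = 81.5400*1000 * 113.2620 / (20040.4610e6 * 0.01634) * 1000
Stretch = 28.20 mm


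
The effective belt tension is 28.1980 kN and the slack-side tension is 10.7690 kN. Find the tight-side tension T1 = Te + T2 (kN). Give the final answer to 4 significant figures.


T1 = Te + T2 = 28.1980 + 10.7690
T1 = 38.97 kN


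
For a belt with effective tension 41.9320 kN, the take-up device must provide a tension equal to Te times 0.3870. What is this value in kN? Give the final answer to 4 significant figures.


T_tu = 41.9320 * 0.3870
T_tu = 16.23 kN


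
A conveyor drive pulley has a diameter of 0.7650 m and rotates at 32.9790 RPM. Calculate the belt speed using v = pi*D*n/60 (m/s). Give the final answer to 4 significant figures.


v = pi * 0.7650 * 32.9790 / 60
v = 1.321 m/s


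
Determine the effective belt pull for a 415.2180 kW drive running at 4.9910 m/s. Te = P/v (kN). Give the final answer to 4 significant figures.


Te = P / v = 415.2180 / 4.9910
Te = 83.19 kN


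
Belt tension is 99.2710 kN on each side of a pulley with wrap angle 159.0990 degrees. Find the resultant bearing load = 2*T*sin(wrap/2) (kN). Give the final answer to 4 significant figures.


F = 2 * 99.2710 * sin(159.0990/2 deg)
F = 195.2 kN


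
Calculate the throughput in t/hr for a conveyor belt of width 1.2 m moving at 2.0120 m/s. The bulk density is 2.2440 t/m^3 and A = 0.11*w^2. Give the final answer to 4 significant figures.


A = 0.11 * 1.2^2 = 0.1584 m^2
C = 0.1584 * 2.0120 * 2.2440 * 3600
C = 2575 t/hr


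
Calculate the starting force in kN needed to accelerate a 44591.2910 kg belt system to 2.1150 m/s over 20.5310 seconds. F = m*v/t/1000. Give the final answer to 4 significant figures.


F = 44591.2910 * 2.1150 / 20.5310 / 1000
F = 4.594 kN


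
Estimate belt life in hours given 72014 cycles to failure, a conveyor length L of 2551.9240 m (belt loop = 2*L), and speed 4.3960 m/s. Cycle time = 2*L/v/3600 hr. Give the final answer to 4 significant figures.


cycle_time = 2 * 2551.9240 / 4.3960 / 3600 = 0.322506 hr
life = 72014 * 0.322506 = 23220 hours


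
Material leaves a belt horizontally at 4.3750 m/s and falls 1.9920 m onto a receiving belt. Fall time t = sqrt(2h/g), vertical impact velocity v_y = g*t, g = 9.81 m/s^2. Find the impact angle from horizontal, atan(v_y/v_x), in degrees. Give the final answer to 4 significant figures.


t = sqrt(2*1.9920/9.81) = 0.637272 s
v_y = 9.81 * 0.637272 = 6.25164 m/s
angle = atan(6.25164 / 4.3750) = 55.02 deg


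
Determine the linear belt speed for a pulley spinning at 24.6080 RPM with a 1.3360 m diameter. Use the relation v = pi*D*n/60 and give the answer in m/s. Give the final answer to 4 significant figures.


v = pi * 1.3360 * 24.6080 / 60
v = 1.721 m/s


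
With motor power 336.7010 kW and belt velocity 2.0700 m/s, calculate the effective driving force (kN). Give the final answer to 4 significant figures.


Te = P / v = 336.7010 / 2.0700
Te = 162.7 kN


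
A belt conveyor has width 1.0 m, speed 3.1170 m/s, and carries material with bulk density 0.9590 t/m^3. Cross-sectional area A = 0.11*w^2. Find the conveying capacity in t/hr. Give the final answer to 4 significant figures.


A = 0.11 * 1.0^2 = 0.11 m^2
C = 0.11 * 3.1170 * 0.9590 * 3600
C = 1184 t/hr
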